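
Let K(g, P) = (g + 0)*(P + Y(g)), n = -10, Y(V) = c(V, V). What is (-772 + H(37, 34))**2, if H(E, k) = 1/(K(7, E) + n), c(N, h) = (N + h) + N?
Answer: 93459215521/156816 ≈ 5.9598e+5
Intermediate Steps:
c(N, h) = h + 2*N
Y(V) = 3*V (Y(V) = V + 2*V = 3*V)
K(g, P) = g*(P + 3*g) (K(g, P) = (g + 0)*(P + 3*g) = g*(P + 3*g))
H(E, k) = 1/(137 + 7*E) (H(E, k) = 1/(7*(E + 3*7) - 10) = 1/(7*(E + 21) - 10) = 1/(7*(21 + E) - 10) = 1/((147 + 7*E) - 10) = 1/(137 + 7*E))
(-772 + H(37, 34))**2 = (-772 + 1/(137 + 7*37))**2 = (-772 + 1/(137 + 259))**2 = (-772 + 1/396)**2 = (-305711/396)**2 = 93459215521/156816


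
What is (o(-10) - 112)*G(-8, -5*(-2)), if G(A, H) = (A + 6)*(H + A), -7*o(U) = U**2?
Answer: 3536/7 ≈ 505.14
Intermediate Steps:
o(U) = -U**2/7
G(A, H) = (6 + A)*(A + H)
(o(-10) - 112)*G(-8, -5*(-2)) = (-1/7*(-10)**2 - 112)*((-8)**2 + 6*(-8) + 6*(-5*(-2)) - (-40)*(-2)) = (-1/7*100 - 112)*(64 - 48 + 6*10 - 8*10) = (-100/7 - 112)*(64 - 48 + 60 - 80) = -884/7*(-4) = 3536/7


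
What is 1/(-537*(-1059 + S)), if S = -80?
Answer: 1/611643 ≈ 1.6349e-6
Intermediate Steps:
1/(-537*(-1059 + S)) = 1/(-537*(-1059 - 80)) = 1/(-537*(-1139)) = 1/611643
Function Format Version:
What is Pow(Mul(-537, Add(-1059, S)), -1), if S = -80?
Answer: Rational(1, 611643) ≈ 1.6349e-6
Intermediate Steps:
Pow(Mul(-537, Add(-1059, S)), -1) = Pow(Mul(-537, Add(-1059, -80)), -1) = Pow(Mul(-537, -1139), -1) = Pow(611643, -1) = Rational(1, 611643)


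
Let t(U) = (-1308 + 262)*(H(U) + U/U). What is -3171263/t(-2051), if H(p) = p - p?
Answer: 3171263/1046 ≈ 3031.8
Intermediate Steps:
H(p) = 0
t(U) = -1046 (t(U) = (-1308 + 262)*(0 + U/U) = -1046*(0 + 1) = -1046*1 = -1046)
-3171263/t(-2051) = -3171263/(-1046) = -3171263*(-1/1046) = 3171263/1046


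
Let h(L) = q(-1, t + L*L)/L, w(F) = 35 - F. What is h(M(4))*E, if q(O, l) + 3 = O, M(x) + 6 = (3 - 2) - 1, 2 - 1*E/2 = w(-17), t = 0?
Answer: -200/3 ≈ -66.667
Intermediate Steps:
E = -100 (E = 4 - 2*(35 - 1*(-17)) = 4 - 2*(35 + 17) = 4 - 2*52 = 4 - 104 = -100)
M(x) = -6 (M(x) = -6 + ((3 - 2) - 1) = -6 + (1 - 1) = -6 + 0 = -6)
q(O, l) = -3 + O
h(L) = -4/L (h(L) = (-3 - 1)/L = -4/L)
h(M(4))*E = -4/(-6)*(-100) = -4*(-⅙)*(-100) = (⅔)*(-100) = -200/3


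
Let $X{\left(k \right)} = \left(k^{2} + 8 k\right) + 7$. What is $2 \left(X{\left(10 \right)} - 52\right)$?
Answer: $270$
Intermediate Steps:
$X{\left(k \right)} = 7 + k^{2} + 8 k$
$2 \left(X{\left(10 \right)} - 52\right) = 2 \left(\left(7 + 10^{2} + 8 \cdot 10\right) - 52\right) = 2 \left(\left(7 + 100 + 80\right) - 52\right) = 2 \left(187 - 52\right) = 2 \cdot 135 = 270$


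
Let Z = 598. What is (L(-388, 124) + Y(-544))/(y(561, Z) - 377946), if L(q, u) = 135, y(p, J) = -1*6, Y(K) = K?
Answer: 409/377952 ≈ 0.0010821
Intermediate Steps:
y(p, J) = -6
(L(-388, 124) + Y(-544))/(y(561, Z) - 377946) = (135 - 544)/(-6 - 377946) = -409/(-377952) = -409*(-1/377952) = 409/377952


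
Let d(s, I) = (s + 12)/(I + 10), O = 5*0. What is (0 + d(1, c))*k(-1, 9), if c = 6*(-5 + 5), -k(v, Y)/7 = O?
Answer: 0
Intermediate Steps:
O = 0
k(v, Y) = 0 (k(v, Y) = -7*0 = 0)
c = 0 (c = 6*0 = 0)
d(s, I) = (12 + s)/(10 + I)
(0 + d(1, c))*k(-1, 9) = (0 + (12 + 1)/(10 + 0))*0 = (0 + 13/10)*0 = (13/10)*0 = 0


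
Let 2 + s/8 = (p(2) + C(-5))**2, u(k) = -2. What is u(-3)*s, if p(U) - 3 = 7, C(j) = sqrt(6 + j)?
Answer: -1904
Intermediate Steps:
p(U) = 10 (p(U) = 3 + 7 = 10)
s = 952 (s = -16 + 8*(10 + sqrt(6 - 5))**2 = -16 + 8*(10 + sqrt(1))**2 = -16 + 8*(10 + 1)**2 = -16 + 8*11**2 = -16 + 8*121 = -16 + 968 = 952)
u(-3)*s = -2*952 = -1904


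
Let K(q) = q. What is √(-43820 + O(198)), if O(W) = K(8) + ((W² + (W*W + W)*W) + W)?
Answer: 3*√866354 ≈ 2792.3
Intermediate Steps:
O(W) = 8 + W + W² + W*(W + W²) (O(W) = 8 + ((W² + (W*W + W)*W) + W) = 8 + ((W² + (W² + W)*W) + W) = 8 + ((W² + (W + W²)*W) + W) = 8 + ((W² + W*(W + W²)) + W) = 8 + (W + W² + W*(W + W²)) = 8 + W + W² + W*(W + W²))
√(-43820 + O(198)) = √(-43820 + (8 + 198 + 198³ + 2*198²)) = √(-43820 + (8 + 198 + 7762392 + 2*39204)) = √(-43820 + (8 + 198 + 7762392 + 78408)) = √(-43820 + 7841006) = √7797186 = 3*√866354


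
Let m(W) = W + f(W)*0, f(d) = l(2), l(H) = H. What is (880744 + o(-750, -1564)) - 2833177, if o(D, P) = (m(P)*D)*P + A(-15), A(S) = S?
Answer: -1836524448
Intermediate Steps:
f(d) = 2
m(W) = W (m(W) = W + 2*0 = W + 0 = W)
o(D, P) = -15 + D*P² (o(D, P) = (P*D)*P - 15 = (D*P)*P - 15 = D*P² - 15 = -15 + D*P²)
(880744 + o(-750, -1564)) - 2833177 = (880744 + (-15 - 750*(-1564)²)) - 2833177 = (880744 + (-15 - 750*2446096)) - 2833177 = (880744 + (-15 - 1834572000)) - 2833177 = (880744 - 1834572015) - 2833177 = -1833691271 - 2833177 = -1836524448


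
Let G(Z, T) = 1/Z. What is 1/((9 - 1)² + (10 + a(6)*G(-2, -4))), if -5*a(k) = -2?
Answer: 5/369 ≈ 0.013550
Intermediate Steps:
a(k) = ⅖ (a(k) = -⅕*(-2) = ⅖)
1/((9 - 1)² + (10 + a(6)*G(-2, -4))) = 1/((9 - 1)² + (10 + (⅖)/(-2))) = 1/(8² + (10 + (⅖)*(-½))) = 1/(64 + (10 - ⅕)) = 1/(64 + 49/5) = 1/(369/5) = 5/369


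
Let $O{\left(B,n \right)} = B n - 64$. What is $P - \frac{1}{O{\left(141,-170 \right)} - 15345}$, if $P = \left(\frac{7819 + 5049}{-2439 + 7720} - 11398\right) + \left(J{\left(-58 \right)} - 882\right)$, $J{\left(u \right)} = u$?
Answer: $- \frac{2565309902409}{207960499} \approx -12336.0$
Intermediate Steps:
$O{\left(B,n \right)} = -64 + B n$
$P = - \frac{65144110}{5281}$ ($P = \left(\frac{7819 + 5049}{-2439 + 7720} - 11398\right) - 940 = \left(\frac{12868}{5281} - 11398\right) - 940 = - \frac{60179970}{5281} - 940 = - \frac{65144110}{5281} \approx -12336.0$)
$P - \frac{1}{O{\left(141,-170 \right)} - 15345} = - \frac{65144110}{5281} - \frac{1}{\left(-64 + 141 \left(-170\right)\right) - 15345} = - \frac{65144110}{5281} - \frac{1}{\left(-64 - 23970\right) - 15345} = - \frac{65144110}{5281} - \frac{1}{-24034 - 15345} = - \frac{65144110}{5281} - \frac{1}{-39379} = - \frac{65144110}{5281} - - \frac{1}{39379} = - \frac{65144110}{5281} + \frac{1}{39379} = - \frac{2565309902409}{207960499}$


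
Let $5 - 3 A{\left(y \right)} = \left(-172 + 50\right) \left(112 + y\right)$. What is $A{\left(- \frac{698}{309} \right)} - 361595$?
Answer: $- \frac{331060000}{927} \approx -3.5713 \cdot 10^{5}$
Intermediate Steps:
$A{\left(y \right)} = \frac{13669}{3} + \frac{122 y}{3}$ ($A{\left(y \right)} = \frac{5}{3} - \frac{\left(-172 + 50\right) \left(112 + y\right)}{3} = \frac{5}{3} - \frac{\left(-122\right) \left(112 + y\right)}{3} = \frac{5}{3} - \frac{-13664 - 122 y}{3} = \frac{5}{3} + \left(\frac{13664}{3} + \frac{122 y}{3}\right) = \frac{13669}{3} + \frac{122 y}{3}$)
$A{\left(- \frac{698}{309} \right)} - 361595 = \left(\frac{13669}{3} + \frac{122 \left(- \frac{698}{309}\right)}{3}\right) - 361595 = \left(\frac{13669}{3} + \frac{122 \left(\left(-698\right) \frac{1}{309}\right)}{3}\right) - 361595 = \left(\frac{13669}{3} + \frac{122}{3} \left(- \frac{698}{309}\right)\right) - 361595 = \left(\frac{13669}{3} - \frac{85156}{927}\right) - 361595 = \frac{4138565}{927} - 361595 = - \frac{331060000}{927}$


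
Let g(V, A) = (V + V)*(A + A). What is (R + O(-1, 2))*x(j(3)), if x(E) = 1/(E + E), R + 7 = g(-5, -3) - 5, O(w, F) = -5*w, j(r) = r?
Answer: 53/6 ≈ 8.8333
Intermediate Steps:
g(V, A) = 4*A*V (g(V, A) = (2*V)*(2*A) = 4*A*V)
R = 48 (R = -7 + (4*(-3)*(-5) - 5) = -7 + (60 - 5) = -7 + 55 = 48)
x(E) = 1/(2*E)
(R + O(-1, 2))*x(j(3)) = (48 - 5*(-1))*((½)/3) = (48 + 5)*((½)*(⅓)) = 53*(⅙) = 53/6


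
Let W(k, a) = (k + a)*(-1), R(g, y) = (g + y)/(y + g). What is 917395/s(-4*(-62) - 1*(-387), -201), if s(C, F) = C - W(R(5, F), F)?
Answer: 183479/87 ≈ 2109.0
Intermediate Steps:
R(g, y) = 1 (R(g, y) = (g + y)/(g + y) = 1)
W(k, a) = -a - k (W(k, a) = (a + k)*(-1) = -a - k)
s(C, F) = 1 + C + F (s(C, F) = C - (-F - 1*1) = C - (-F - 1) = C - (-1 - F) = C + (1 + F) = 1 + C + F)
917395/s(-4*(-62) - 1*(-387), -201) = 917395/(1 + (-4*(-62) - 1*(-387)) - 201) = 917395/(1 + (248 + 387) - 201) = 917395/(1 + 635 - 201) = 917395/435 = 917395*(1/435) = 183479/87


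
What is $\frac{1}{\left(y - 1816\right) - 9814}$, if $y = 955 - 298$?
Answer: $- \frac{1}{10973} \approx -9.1133 \cdot 10^{-5}$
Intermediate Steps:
$y = 657$ ($y = 955 - 298 = 657$)
$\frac{1}{\left(y - 1816\right) - 9814} = \frac{1}{\left(657 - 1816\right) - 9814} = \frac{1}{-1159 - 9814} = \frac{1}{-10973} = - \frac{1}{10973}$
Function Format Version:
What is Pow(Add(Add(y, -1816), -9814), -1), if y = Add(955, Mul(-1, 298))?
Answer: Rational(-1, 10973) ≈ -9.1133e-5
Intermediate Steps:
y = 657 (y = Add(955, -298) = 657)
Pow(Add(Add(y, -1816), -9814), -1) = Pow(Add(Add(657, -1816), -9814), -1) = Pow(Add(-1159, -9814), -1) = Pow(-10973, -1) = Rational(-1, 10973)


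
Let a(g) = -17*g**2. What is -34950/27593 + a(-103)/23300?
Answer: -5790815329/642916900 ≈ -9.0071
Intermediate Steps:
-34950/27593 + a(-103)/23300 = -34950/27593 - 17*(-103)**2/23300 = -34950*1/27593 - 17*10609*(1/23300) = -34950/27593 - 180353*1/23300 = -34950/27593 - 180353/23300 = -5790815329/642916900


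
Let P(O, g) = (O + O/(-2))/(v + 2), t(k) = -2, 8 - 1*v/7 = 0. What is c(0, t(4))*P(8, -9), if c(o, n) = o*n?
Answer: 0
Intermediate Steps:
v = 56 (v = 56 - 7*0 = 56 + 0 = 56)
c(o, n) = n*o
P(O, g) = O/116 (P(O, g) = (O + O/(-2))/(56 + 2) = (O + O*(-½))/58 = (O - O/2)*(1/58) = (O/2)*(1/58) = O/116)
c(0, t(4))*P(8, -9) = (-2*0)*((1/116)*8) = 0*(2/29) = 0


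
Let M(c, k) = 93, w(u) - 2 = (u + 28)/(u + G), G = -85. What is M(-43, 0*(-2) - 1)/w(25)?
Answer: 5580/67 ≈ 83.284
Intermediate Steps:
w(u) = 2 + (28 + u)/(-85 + u) (w(u) = 2 + (u + 28)/(u - 85) = 2 + (28 + u)/(-85 + u))
M(-43, 0*(-2) - 1)/w(25) = 93/(((-142 + 3*25)/(-85 + 25))) = 93/(((-142 + 75)/(-60))) = 93/((-1/60*(-67))) = 93/(67/60) = 93*(60/67) = 5580/67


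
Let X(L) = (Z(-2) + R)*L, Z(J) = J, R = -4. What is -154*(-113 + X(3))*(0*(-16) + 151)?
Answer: 3046274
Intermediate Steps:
X(L) = -6*L (X(L) = (-2 - 4)*L = -6*L)
-154*(-113 + X(3))*(0*(-16) + 151) = -154*(-113 - 6*3)*(0*(-16) + 151) = -154*(-113 - 18)*(0 + 151) = -(-20174)*151 = -154*(-19781) = 3046274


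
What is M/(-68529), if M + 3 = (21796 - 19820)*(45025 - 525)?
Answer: -87931997/68529 ≈ -1283.1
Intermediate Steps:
M = 87931997 (M = -3 + (21796 - 19820)*(45025 - 525) = -3 + 1976*44500 = -3 + 87932000 = 87931997)
M/(-68529) = 87931997/(-68529) = 87931997*(-1/68529) = -87931997/68529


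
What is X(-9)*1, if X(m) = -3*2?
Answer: -6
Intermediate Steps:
X(m) = -6
X(-9)*1 = -6*1 = -6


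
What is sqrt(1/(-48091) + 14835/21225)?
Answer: 2*sqrt(809109750969690)/68048765 ≈ 0.83601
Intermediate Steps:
sqrt(1/(-48091) + 14835/21225) = sqrt(-1/48091 + 14835*(1/21225)) = sqrt(-1/48091 + 989/1415) = sqrt(47560584/68048765) = 2*sqrt(809109750969690)/68048765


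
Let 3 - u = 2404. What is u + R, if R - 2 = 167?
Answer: -2232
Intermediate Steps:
u = -2401 (u = 3 - 1*2404 = 3 - 2404 = -2401)
R = 169 (R = 2 + 167 = 169)
u + R = -2401 + 169 = -2232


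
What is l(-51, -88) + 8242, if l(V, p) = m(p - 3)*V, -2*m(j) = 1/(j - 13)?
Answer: 1714285/208 ≈ 8241.8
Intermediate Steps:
m(j) = -1/(2*(-13 + j)) (m(j) = -1/(2*(j - 13)) = -1/(2*(-13 + j)))
l(V, p) = -V/(-32 + 2*p) (l(V, p) = (-1/(-26 + 2*(p - 3)))*V = (-1/(-26 + 2*(-3 + p)))*V = (-1/(-26 + (-6 + 2*p)))*V = (-1/(-32 + 2*p))*V = -V/(-32 + 2*p))
l(-51, -88) + 8242 = -1*(-51)/(-32 + 2*(-88)) + 8242 = -1*(-51)/(-32 - 176) + 8242 = -1*(-51)/(-208) + 8242 = -1*(-51)*(-1/208) + 8242 = -51/208 + 8242 = 1714285/208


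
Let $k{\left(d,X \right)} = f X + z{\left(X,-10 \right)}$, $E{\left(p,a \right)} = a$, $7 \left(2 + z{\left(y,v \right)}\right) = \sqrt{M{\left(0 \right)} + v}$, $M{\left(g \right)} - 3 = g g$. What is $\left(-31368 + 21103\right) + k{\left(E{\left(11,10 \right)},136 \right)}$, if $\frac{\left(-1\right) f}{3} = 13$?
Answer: $-15571 + \frac{i \sqrt{7}}{7} \approx -15571.0 + 0.37796 i$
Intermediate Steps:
$M{\left(g \right)} = 3 + g^{2}$ ($M{\left(g \right)} = 3 + g g = 3 + g^{2}$)
$z{\left(y,v \right)} = -2 + \frac{\sqrt{3 + v}}{7}$ ($z{\left(y,v \right)} = -2 + \frac{\sqrt{\left(3 + 0^{2}\right) + v}}{7} = -2 + \frac{\sqrt{\left(3 + 0\right) + v}}{7} = -2 + \frac{\sqrt{3 + v}}{7}$)
$f = -39$ ($f = \left(-3\right) 13 = -39$)
$k{\left(d,X \right)} = -2 - 39 X + \frac{i \sqrt{7}}{7}$ ($k{\left(d,X \right)} = - 39 X - \left(2 - \frac{\sqrt{3 - 10}}{7}\right) = - 39 X - \left(2 - \frac{\sqrt{-7}}{7}\right) = - 39 X - \left(2 - \frac{i \sqrt{7}}{7}\right) = -2 - 39 X + \frac{i \sqrt{7}}{7}$)
$\left(-31368 + 21103\right) + k{\left(E{\left(11,10 \right)},136 \right)} = \left(-31368 + 21103\right) - \left(5306 - \frac{i \sqrt{7}}{7}\right) = -10265 - \left(5306 - \frac{i \sqrt{7}}{7}\right) = -15571 + \frac{i \sqrt{7}}{7}$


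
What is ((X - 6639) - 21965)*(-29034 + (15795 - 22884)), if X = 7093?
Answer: 777041853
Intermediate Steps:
((X - 6639) - 21965)*(-29034 + (15795 - 22884)) = ((7093 - 6639) - 21965)*(-29034 + (15795 - 22884)) = (454 - 21965)*(-29034 - 7089) = -21511*(-36123) = 777041853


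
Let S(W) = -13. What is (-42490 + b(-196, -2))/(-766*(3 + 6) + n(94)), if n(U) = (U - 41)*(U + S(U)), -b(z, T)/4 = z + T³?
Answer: 41674/2601 ≈ 16.022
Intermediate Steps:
b(z, T) = -4*z - 4*T³ (b(z, T) = -4*(z + T³) = -4*z - 4*T³)
n(U) = (-41 + U)*(-13 + U) (n(U) = (U - 41)*(U - 13) = (-41 + U)*(-13 + U))
(-42490 + b(-196, -2))/(-766*(3 + 6) + n(94)) = (-42490 + (-4*(-196) - 4*(-2)³))/(-766*(3 + 6) + (533 + 94² - 54*94)) = (-42490 + (784 - 4*(-8)))/(-766*9 + (533 + 8836 - 5076)) = (-42490 + (784 + 32))/(-6894 + 4293) = (-42490 + 816)/(-2601) = -41674*(-1/2601) = 41674/2601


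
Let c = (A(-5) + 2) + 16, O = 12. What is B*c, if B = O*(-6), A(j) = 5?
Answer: -1656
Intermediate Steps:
B = -72 (B = 12*(-6) = -72)
c = 23 (c = (5 + 2) + 16 = 7 + 16 = 23)
B*c = -72*23 = -1656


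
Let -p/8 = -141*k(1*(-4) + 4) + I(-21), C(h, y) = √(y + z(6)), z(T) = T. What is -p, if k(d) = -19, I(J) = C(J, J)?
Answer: 21432 + 8*I*√15 ≈ 21432.0 + 30.984*I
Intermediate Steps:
C(h, y) = √(6 + y) (C(h, y) = √(y + 6) = √(6 + y))
I(J) = √(6 + J)
p = -21432 - 8*I*√15 (p = -8*(-141*(-19) + √(6 - 21)) = -8*(2679 + √(-15)) = -8*(2679 + I*√15) = -21432 - 8*I*√15 ≈ -21432.0 - 30.984*I)
-p = -(-21432 - 8*I*√15) = 21432 + 8*I*√15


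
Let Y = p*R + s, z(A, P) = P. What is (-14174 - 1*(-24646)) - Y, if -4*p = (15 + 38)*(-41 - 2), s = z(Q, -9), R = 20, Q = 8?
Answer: -914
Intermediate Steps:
s = -9
p = 2279/4 (p = -(15 + 38)*(-41 - 2)/4 = -53*(-43)/4 = -¼*(-2279) = 2279/4 ≈ 569.75)
Y = 11386 (Y = (2279/4)*20 - 9 = 11395 - 9 = 11386)
(-14174 - 1*(-24646)) - Y = (-14174 - 1*(-24646)) - 1*11386 = (-14174 + 24646) - 11386 = 10472 - 11386 = -914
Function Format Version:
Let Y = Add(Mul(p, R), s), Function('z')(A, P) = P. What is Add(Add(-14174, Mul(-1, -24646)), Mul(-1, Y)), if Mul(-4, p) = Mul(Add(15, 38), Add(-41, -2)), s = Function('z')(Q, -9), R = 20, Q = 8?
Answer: -914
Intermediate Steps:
s = -9
p = Rational(2279, 4) (p = Mul(Rational(-1, 4), Mul(Add(15, 38), Add(-41, -2))) = Mul(Rational(-1, 4), Mul(53, -43)) = Mul(Rational(-1, 4), -2279) = Rational(2279, 4) ≈ 569.75)
Y = 11386 (Y = Add(Mul(Rational(2279, 4), 20), -9) = Add(11395, -9) = 11386)
Add(Add(-14174, Mul(-1, -24646)), Mul(-1, Y)) = Add(Add(-14174, Mul(-1, -24646)), Mul(-1, 11386)) = Add(Add(-14174, 24646), -11386) = Add(10472, -11386) = -914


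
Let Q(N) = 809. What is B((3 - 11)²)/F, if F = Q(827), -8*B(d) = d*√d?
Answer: -64/809 ≈ -0.079110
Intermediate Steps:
B(d) = -d^(3/2)/8 (B(d) = -d*√d/8 = -d^(3/2)/8)
F = 809
B((3 - 11)²)/F = -((3 - 11)²)^(3/2)/8/809 = -((-8)²)^(3/2)/8*(1/809) = -64^(3/2)/8*(1/809) = -⅛*512*(1/809) = -64*1/809 = -64/809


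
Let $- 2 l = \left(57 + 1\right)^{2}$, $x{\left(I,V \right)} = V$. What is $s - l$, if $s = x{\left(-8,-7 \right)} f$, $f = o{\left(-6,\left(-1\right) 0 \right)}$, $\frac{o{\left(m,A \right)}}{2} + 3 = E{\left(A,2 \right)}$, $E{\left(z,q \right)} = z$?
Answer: $1724$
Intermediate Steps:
$o{\left(m,A \right)} = -6 + 2 A$
$f = -6$ ($f = -6 + 2 \left(\left(-1\right) 0\right) = -6 + 2 \cdot 0 = -6 + 0 = -6$)
$l = -1682$ ($l = - \frac{\left(57 + 1\right)^{2}}{2} = - \frac{58^{2}}{2} = \left(- \frac{1}{2}\right) 3364 = -1682$)
$s = 42$ ($s = \left(-7\right) \left(-6\right) = 42$)
$s - l = 42 - -1682 = 42 + 1682 = 1724$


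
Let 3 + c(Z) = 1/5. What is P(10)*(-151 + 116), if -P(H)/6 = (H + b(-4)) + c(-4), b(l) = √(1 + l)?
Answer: 1512 + 210*I*√3 ≈ 1512.0 + 363.73*I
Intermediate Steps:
c(Z) = -14/5 (c(Z) = -3 + 1/5 = -3 + ⅕ = -14/5)
P(H) = 84/5 - 6*H - 6*I*√3 (P(H) = -6*((H + √(1 - 4)) - 14/5) = -6*((H + √(-3)) - 14/5) = -6*((H + I*√3) - 14/5) = -6*(-14/5 + H + I*√3) = 84/5 - 6*H - 6*I*√3)
P(10)*(-151 + 116) = (84/5 - 6*10 - 6*I*√3)*(-151 + 116) = (84/5 - 60 - 6*I*√3)*(-35) = (-216/5 - 6*I*√3)*(-35) = 1512 + 210*I*√3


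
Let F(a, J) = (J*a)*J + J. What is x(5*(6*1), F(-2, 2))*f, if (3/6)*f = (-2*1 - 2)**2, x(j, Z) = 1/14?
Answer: 16/7 ≈ 2.2857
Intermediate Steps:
F(a, J) = J + a*J**2 (F(a, J) = a*J**2 + J = J + a*J**2)
x(j, Z) = 1/14
f = 32 (f = 2*(-2*1 - 2)**2 = 2*(-2 - 2)**2 = 2*(-4)**2 = 2*16 = 32)
x(5*(6*1), F(-2, 2))*f = (1/14)*32 = 16/7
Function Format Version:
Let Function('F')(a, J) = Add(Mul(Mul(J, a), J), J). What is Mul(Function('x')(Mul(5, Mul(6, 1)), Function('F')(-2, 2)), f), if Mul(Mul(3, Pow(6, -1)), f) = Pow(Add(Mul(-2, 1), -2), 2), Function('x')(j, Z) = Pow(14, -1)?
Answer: Rational(16, 7) ≈ 2.2857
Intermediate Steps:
Function('F')(a, J) = Add(J, Mul(a, Pow(J, 2))) (Function('F')(a, J) = Add(Mul(a, Pow(J, 2)), J) = Add(J, Mul(a, Pow(J, 2))))
Function('x')(j, Z) = Rational(1, 14)
f = 32 (f = Mul(2, Pow(Add(Mul(-2, 1), -2), 2)) = Mul(2, Pow(Add(-2, -2), 2)) = Mul(2, Pow(-4, 2)) = Mul(2, 16) = 32)
Mul(Function('x')(Mul(5, Mul(6, 1)), Function('F')(-2, 2)), f) = Mul(Rational(1, 14), 32) = Rational(16, 7)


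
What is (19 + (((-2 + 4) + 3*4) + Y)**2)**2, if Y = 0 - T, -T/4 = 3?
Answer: 483025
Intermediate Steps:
T = -12 (T = -4*3 = -12)
Y = 12 (Y = 0 - 1*(-12) = 0 + 12 = 12)
(19 + (((-2 + 4) + 3*4) + Y)**2)**2 = (19 + (((-2 + 4) + 3*4) + 12)**2)**2 = (19 + ((2 + 12) + 12)**2)**2 = (19 + (14 + 12)**2)**2 = (19 + 26**2)**2 = (19 + 676)**2 = 695**2 = 483025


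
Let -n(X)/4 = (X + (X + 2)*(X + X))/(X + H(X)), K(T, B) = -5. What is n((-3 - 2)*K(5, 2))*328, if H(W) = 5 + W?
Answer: -32800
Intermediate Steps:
n(X) = -4*(X + 2*X*(2 + X))/(5 + 2*X) (n(X) = -4*(X + (X + 2)*(X + X))/(X + (5 + X)) = -4*(X + (2 + X)*(2*X))/(5 + 2*X) = -4*(X + 2*X*(2 + X))/(5 + 2*X))
n((-3 - 2)*K(5, 2))*328 = -4*(-3 - 2)*(-5)*328 = -(-20)*(-5)*328 = -4*25*328 = -100*328 = -32800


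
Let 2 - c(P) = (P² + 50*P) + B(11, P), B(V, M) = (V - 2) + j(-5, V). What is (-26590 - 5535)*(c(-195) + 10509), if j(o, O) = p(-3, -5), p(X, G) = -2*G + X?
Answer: 571182500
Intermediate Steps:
p(X, G) = X - 2*G
j(o, O) = 7 (j(o, O) = -3 - 2*(-5) = -3 + 10 = 7)
B(V, M) = 5 + V (B(V, M) = (V - 2) + 7 = (-2 + V) + 7 = 5 + V)
c(P) = -14 - P² - 50*P (c(P) = 2 - ((P² + 50*P) + (5 + 11)) = 2 - ((P² + 50*P) + 16) = 2 - (16 + P² + 50*P) = 2 + (-16 - P² - 50*P) = -14 - P² - 50*P)
(-26590 - 5535)*(c(-195) + 10509) = (-26590 - 5535)*((-14 - 1*(-195)² - 50*(-195)) + 10509) = -32125*((-14 - 1*38025 + 9750) + 10509) = -32125*((-14 - 38025 + 9750) + 10509) = -32125*(-28289 + 10509) = -32125*(-17780) = 571182500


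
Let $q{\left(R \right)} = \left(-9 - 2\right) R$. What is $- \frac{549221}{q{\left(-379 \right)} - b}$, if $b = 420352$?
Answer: $\frac{549221}{416183} \approx 1.3197$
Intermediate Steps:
$q{\left(R \right)} = - 11 R$
$- \frac{549221}{q{\left(-379 \right)} - b} = - \frac{549221}{\left(-11\right) \left(-379\right) - 420352} = - \frac{549221}{4169 - 420352} = - \frac{549221}{-416183} = \left(-549221\right) \left(- \frac{1}{416183}\right) = \frac{549221}{416183}$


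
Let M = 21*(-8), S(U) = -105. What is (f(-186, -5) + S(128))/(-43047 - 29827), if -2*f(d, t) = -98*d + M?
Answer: 9135/72874 ≈ 0.12535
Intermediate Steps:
M = -168
f(d, t) = 84 + 49*d (f(d, t) = -(-98*d - 168)/2 = -(-168 - 98*d)/2 = 84 + 49*d)
(f(-186, -5) + S(128))/(-43047 - 29827) = ((84 + 49*(-186)) - 105)/(-43047 - 29827) = ((84 - 9114) - 105)/(-72874) = (-9030 - 105)*(-1/72874) = -9135*(-1/72874) = 9135/72874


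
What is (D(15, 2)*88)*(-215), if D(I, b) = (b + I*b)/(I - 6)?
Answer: -605440/9 ≈ -67271.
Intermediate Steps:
D(I, b) = (b + I*b)/(-6 + I)
(D(15, 2)*88)*(-215) = ((2*(1 + 15)/(-6 + 15))*88)*(-215) = ((2*16/9)*88)*(-215) = ((2*(⅑)*16)*88)*(-215) = ((32/9)*88)*(-215) = (2816/9)*(-215) = -605440/9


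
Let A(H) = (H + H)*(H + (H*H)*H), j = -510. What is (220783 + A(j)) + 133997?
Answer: 135304894980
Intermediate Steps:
A(H) = 2*H*(H + H**3) (A(H) = (2*H)*(H + H**2*H) = (2*H)*(H + H**3) = 2*H*(H + H**3))
(220783 + A(j)) + 133997 = (220783 + 2*(-510)**2*(1 + (-510)**2)) + 133997 = (220783 + 2*260100*(1 + 260100)) + 133997 = (220783 + 2*260100*260101) + 133997 = (220783 + 135304540200) + 133997 = 135304760983 + 133997 = 135304894980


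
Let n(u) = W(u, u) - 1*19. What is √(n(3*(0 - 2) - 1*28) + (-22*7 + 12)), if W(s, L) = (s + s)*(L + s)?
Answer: √4463 ≈ 66.806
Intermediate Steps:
W(s, L) = 2*s*(L + s) (W(s, L) = (2*s)*(L + s) = 2*s*(L + s))
n(u) = -19 + 4*u² (n(u) = 2*u*(u + u) - 1*19 = 2*u*(2*u) - 19 = 4*u² - 19 = -19 + 4*u²)
√(n(3*(0 - 2) - 1*28) + (-22*7 + 12)) = √((-19 + 4*(3*(0 - 2) - 1*28)²) + (-22*7 + 12)) = √((-19 + 4*(3*(-2) - 28)²) + (-154 + 12)) = √((-19 + 4*(-6 - 28)²) - 142) = √((-19 + 4*(-34)²) - 142) = √((-19 + 4*1156) - 142) = √((-19 + 4624) - 142) = √(4605 - 142) = √4463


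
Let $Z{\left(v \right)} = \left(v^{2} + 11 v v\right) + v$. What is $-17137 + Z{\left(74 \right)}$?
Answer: $48649$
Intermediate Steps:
$Z{\left(v \right)} = v + 12 v^{2}$ ($Z{\left(v \right)} = \left(v^{2} + 11 v^{2}\right) + v = 12 v^{2} + v = v + 12 v^{2}$)
$-17137 + Z{\left(74 \right)} = -17137 + 74 \left(1 + 12 \cdot 74\right) = -17137 + 74 \left(1 + 888\right) = -17137 + 74 \cdot 889 = -17137 + 65786 = 48649$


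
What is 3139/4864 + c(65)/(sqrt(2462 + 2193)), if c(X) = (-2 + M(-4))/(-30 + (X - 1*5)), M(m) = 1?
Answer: 3139/4864 - sqrt(95)/19950 ≈ 0.64487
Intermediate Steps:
c(X) = -1/(-35 + X) (c(X) = (-2 + 1)/(-30 + (X - 1*5)) = -1/(-30 + (X - 5)) = -1/(-30 + (-5 + X)) = -1/(-35 + X))
3139/4864 + c(65)/(sqrt(2462 + 2193)) = 3139/4864 + (-1/(-35 + 65))/(sqrt(2462 + 2193)) = 3139*(1/4864) + (-1/30)/(sqrt(4655)) = 3139/4864 + (-1*1/30)/((7*sqrt(95))) = 3139/4864 - sqrt(95)/19950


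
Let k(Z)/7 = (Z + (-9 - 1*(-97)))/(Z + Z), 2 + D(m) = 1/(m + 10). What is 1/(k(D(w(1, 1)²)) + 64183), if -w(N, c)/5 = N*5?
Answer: 2538/162514177 ≈ 1.5617e-5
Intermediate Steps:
w(N, c) = -25*N (w(N, c) = -5*N*5 = -25*N)
D(m) = -2 + 1/(10 + m) (D(m) = -2 + 1/(m + 10) = -2 + 1/(10 + m))
k(Z) = 7*(88 + Z)/(2*Z) (k(Z) = 7*((Z + (-9 - 1*(-97)))/(Z + Z)) = 7*((Z + (-9 + 97))/((2*Z))) = 7*((Z + 88)*(1/(2*Z))) = 7*((88 + Z)*(1/(2*Z))) = 7*((88 + Z)/(2*Z)) = 7*(88 + Z)/(2*Z))
1/(k(D(w(1, 1)²)) + 64183) = 1/((7/2 + 308/(((-19 - 2*(-25*1)²)/(10 + (-25*1)²)))) + 64183) = 1/((7/2 + 308/(((-19 - 2*(-25)²)/(10 + (-25)²)))) + 64183) = 1/((7/2 + 308/(((-19 - 2*625)/(10 + 625)))) + 64183) = 1/((7/2 + 308/(((-19 - 1250)/635))) + 64183) = 1/((7/2 + 308/(((1/635)*(-1269)))) + 64183) = 1/((7/2 + 308/(-1269/635)) + 64183) = 1/((7/2 + 308*(-635/1269)) + 64183) = 1/((7/2 - 195580/1269) + 64183) = 1/(-382277/2538 + 64183) = 1/(162514177/2538) = 2538/162514177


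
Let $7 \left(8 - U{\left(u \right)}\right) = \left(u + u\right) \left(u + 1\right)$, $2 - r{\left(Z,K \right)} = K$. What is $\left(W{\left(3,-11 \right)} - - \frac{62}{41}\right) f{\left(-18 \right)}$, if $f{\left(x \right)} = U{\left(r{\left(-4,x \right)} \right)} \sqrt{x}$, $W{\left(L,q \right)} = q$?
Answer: $\frac{130704 i \sqrt{2}}{41} \approx 4508.4 i$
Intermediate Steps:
$r{\left(Z,K \right)} = 2 - K$
$U{\left(u \right)} = 8 - \frac{2 u \left(1 + u\right)}{7}$ ($U{\left(u \right)} = 8 - \frac{\left(u + u\right) \left(u + 1\right)}{7} = 8 - \frac{2 u \left(1 + u\right)}{7}$)
$f{\left(x \right)} = \sqrt{x} \left(\frac{52}{7} - \frac{2 \left(2 - x\right)^{2}}{7} + \frac{2 x}{7}\right)$ ($f{\left(x \right)} = \left(8 - \frac{2 \left(2 - x\right)}{7} - \frac{2 \left(2 - x\right)^{2}}{7}\right) \sqrt{x} = \left(8 + \left(- \frac{4}{7} + \frac{2 x}{7}\right) - \frac{2 \left(2 - x\right)^{2}}{7}\right) \sqrt{x} = \left(\frac{52}{7} - \frac{2 \left(2 - x\right)^{2}}{7} + \frac{2 x}{7}\right) \sqrt{x} = \sqrt{x} \left(\frac{52}{7} - \frac{2 \left(2 - x\right)^{2}}{7} + \frac{2 x}{7}\right)$)
$\left(W{\left(3,-11 \right)} - - \frac{62}{41}\right) f{\left(-18 \right)} = \left(-11 - - \frac{62}{41}\right) \frac{2 \sqrt{-18} \left(26 - 18 - \left(-2 - 18\right)^{2}\right)}{7} = \left(-11 - \left(-62\right) \frac{1}{41}\right) \frac{2 \cdot 3 i \sqrt{2} \left(26 - 18 - \left(-20\right)^{2}\right)}{7} = \left(-11 - - \frac{62}{41}\right) \frac{2 \cdot 3 i \sqrt{2} \left(26 - 18 - 400\right)}{7} = \left(-11 + \frac{62}{41}\right) \frac{2 \cdot 3 i \sqrt{2} \left(26 - 18 - 400\right)}{7} = - \frac{389 \cdot \frac{2}{7} \cdot 3 i \sqrt{2} \left(-392\right)}{41} = - \frac{389 \left(- 336 i \sqrt{2}\right)}{41} = \frac{130704 i \sqrt{2}}{41}$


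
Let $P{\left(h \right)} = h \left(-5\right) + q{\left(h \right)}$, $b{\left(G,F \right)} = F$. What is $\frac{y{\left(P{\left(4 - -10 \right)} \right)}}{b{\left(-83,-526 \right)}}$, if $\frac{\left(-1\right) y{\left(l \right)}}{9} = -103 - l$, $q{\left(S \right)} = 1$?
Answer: $- \frac{153}{263} \approx -0.58175$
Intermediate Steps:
$P{\left(h \right)} = 1 - 5 h$ ($P{\left(h \right)} = h \left(-5\right) + 1 = - 5 h + 1 = 1 - 5 h$)
$y{\left(l \right)} = 927 + 9 l$ ($y{\left(l \right)} = - 9 \left(-103 - l\right) = 927 + 9 l$)
$\frac{y{\left(P{\left(4 - -10 \right)} \right)}}{b{\left(-83,-526 \right)}} = \frac{927 + 9 \left(1 - 5 \left(4 - -10\right)\right)}{-526} = \left(927 + 9 \left(1 - 5 \left(4 + 10\right)\right)\right) \left(- \frac{1}{526}\right) = \left(927 + 9 \left(1 - 70\right)\right) \left(- \frac{1}{526}\right) = \left(927 + 9 \left(-69\right)\right) \left(- \frac{1}{526}\right) = \left(927 - 621\right) \left(- \frac{1}{526}\right) = 306 \left(- \frac{1}{526}\right) = - \frac{153}{263}$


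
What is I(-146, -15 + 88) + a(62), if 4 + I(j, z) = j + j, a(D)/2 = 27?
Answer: -242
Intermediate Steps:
a(D) = 54 (a(D) = 2*27 = 54)
I(j, z) = -4 + 2*j (I(j, z) = -4 + (j + j) = -4 + 2*j)
I(-146, -15 + 88) + a(62) = (-4 + 2*(-146)) + 54 = (-4 - 292) + 54 = -296 + 54 = -242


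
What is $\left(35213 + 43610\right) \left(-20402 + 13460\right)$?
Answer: $-547189266$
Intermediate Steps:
$\left(35213 + 43610\right) \left(-20402 + 13460\right) = 78823 \left(-6942\right) = -547189266$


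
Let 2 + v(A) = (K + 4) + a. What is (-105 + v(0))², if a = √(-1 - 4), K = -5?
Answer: (108 - I*√5)² ≈ 11659.0 - 482.99*I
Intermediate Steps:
a = I*√5 (a = √(-5) = I*√5 ≈ 2.2361*I)
v(A) = -3 + I*√5 (v(A) = -2 + ((-5 + 4) + I*√5) = -2 + (-1 + I*√5) = -3 + I*√5)
(-105 + v(0))² = (-105 + (-3 + I*√5))² = (-108 + I*√5)²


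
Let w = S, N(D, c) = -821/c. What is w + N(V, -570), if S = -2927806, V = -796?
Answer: -1668848599/570 ≈ -2.9278e+6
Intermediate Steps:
w = -2927806
w + N(V, -570) = -2927806 - 821/(-570) = -2927806 - 821*(-1/570) = -2927806 + 821/570 = -1668848599/570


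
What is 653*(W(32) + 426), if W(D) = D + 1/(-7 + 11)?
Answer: 1196949/4 ≈ 2.9924e+5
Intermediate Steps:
W(D) = ¼ + D (W(D) = D + 1/4 = D + ¼ = ¼ + D)
653*(W(32) + 426) = 653*((¼ + 32) + 426) = 653*(129/4 + 426) = 653*(1833/4) = 1196949/4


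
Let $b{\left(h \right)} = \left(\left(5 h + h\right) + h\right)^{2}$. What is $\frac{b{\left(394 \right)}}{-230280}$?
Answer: $- \frac{1901641}{57570} \approx -33.032$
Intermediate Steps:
$b{\left(h \right)} = 49 h^{2}$ ($b{\left(h \right)} = \left(6 h + h\right)^{2} = \left(7 h\right)^{2} = 49 h^{2}$)
$\frac{b{\left(394 \right)}}{-230280} = \frac{49 \cdot 394^{2}}{-230280} = 49 \cdot 155236 \left(- \frac{1}{230280}\right) = 7606564 \left(- \frac{1}{230280}\right) = - \frac{1901641}{57570}$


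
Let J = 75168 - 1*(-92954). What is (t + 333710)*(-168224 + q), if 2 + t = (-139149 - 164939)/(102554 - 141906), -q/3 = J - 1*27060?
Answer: -970827703374830/4919 ≈ -1.9736e+11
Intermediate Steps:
J = 168122 (J = 75168 + 92954 = 168122)
q = -423186 (q = -3*(168122 - 1*27060) = -3*(168122 - 27060) = -3*141062 = -423186)
t = 28173/4919 (t = -2 + (-139149 - 164939)/(102554 - 141906) = -2 - 304088/(-39352) = -2 - 304088*(-1/39352) = -2 + 38011/4919 = 28173/4919 ≈ 5.7274)
(t + 333710)*(-168224 + q) = (28173/4919 + 333710)*(-168224 - 423186) = (1641547663/4919)*(-591410) = -970827703374830/4919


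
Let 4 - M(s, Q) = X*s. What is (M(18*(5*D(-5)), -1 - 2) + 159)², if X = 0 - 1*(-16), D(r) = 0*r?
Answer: 26569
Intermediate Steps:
D(r) = 0
X = 16 (X = 0 + 16 = 16)
M(s, Q) = 4 - 16*s
(M(18*(5*D(-5)), -1 - 2) + 159)² = ((4 - 288*5*0) + 159)² = ((4 - 288*0) + 159)² = ((4 - 16*0) + 159)² = ((4 + 0) + 159)² = (4 + 159)² = 163² = 26569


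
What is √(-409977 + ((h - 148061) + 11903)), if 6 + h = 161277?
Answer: 4*I*√24054 ≈ 620.37*I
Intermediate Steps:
h = 161271 (h = -6 + 161277 = 161271)
√(-409977 + ((h - 148061) + 11903)) = √(-409977 + ((161271 - 148061) + 11903)) = √(-409977 + (13210 + 11903)) = √(-409977 + 25113) = √(-384864) = 4*I*√24054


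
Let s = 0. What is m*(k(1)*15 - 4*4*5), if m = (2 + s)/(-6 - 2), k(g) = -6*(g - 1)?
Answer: 20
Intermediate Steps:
k(g) = 6 - 6*g (k(g) = -6*(-1 + g) = 6 - 6*g)
m = -¼ (m = (2 + 0)/(-6 - 2) = 2/(-8) = 2*(-⅛) = -¼ ≈ -0.25000)
m*(k(1)*15 - 4*4*5) = -((6 - 6*1)*15 - 4*4*5)/4 = -((6 - 6)*15 - 16*5)/4 = -(0*15 - 80)/4 = -(0 - 80)/4 = -¼*(-80) = 20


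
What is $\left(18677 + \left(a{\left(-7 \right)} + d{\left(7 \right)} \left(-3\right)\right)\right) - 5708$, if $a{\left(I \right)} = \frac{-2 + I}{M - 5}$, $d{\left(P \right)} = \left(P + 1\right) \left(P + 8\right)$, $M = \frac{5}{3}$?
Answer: $\frac{126117}{10} \approx 12612.0$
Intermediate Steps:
$M = \frac{5}{3}$ ($M = 5 \cdot \frac{1}{3} = \frac{5}{3} \approx 1.6667$)
$d{\left(P \right)} = \left(1 + P\right) \left(8 + P\right)$
$a{\left(I \right)} = \frac{3}{5} - \frac{3 I}{10}$ ($a{\left(I \right)} = \frac{-2 + I}{\frac{5}{3} - 5} = \frac{-2 + I}{- \frac{10}{3}} = \left(-2 + I\right) \left(- \frac{3}{10}\right) = \frac{3}{5} - \frac{3 I}{10}$)
$\left(18677 + \left(a{\left(-7 \right)} + d{\left(7 \right)} \left(-3\right)\right)\right) - 5708 = \left(18677 + \left(\left(\frac{3}{5} - - \frac{21}{10}\right) + \left(8 + 7^{2} + 9 \cdot 7\right) \left(-3\right)\right)\right) - 5708 = \left(18677 + \left(\left(\frac{3}{5} + \frac{21}{10}\right) + \left(8 + 49 + 63\right) \left(-3\right)\right)\right) - 5708 = \left(18677 + \left(\frac{27}{10} + 120 \left(-3\right)\right)\right) - 5708 = \left(18677 + \left(\frac{27}{10} - 360\right)\right) - 5708 = \left(18677 - \frac{3573}{10}\right) - 5708 = \frac{183197}{10} - 5708 = \frac{126117}{10}$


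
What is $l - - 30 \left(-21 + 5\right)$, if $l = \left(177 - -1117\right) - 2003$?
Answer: $-1189$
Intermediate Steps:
$l = -709$ ($l = \left(177 + 1117\right) - 2003 = 1294 - 2003 = -709$)
$l - - 30 \left(-21 + 5\right) = -709 - - 30 \left(-21 + 5\right) = -709 - \left(-30\right) \left(-16\right) = -709 - 480 = -1189$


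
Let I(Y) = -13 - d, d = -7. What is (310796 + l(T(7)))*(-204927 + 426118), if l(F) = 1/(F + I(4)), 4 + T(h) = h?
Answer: 206235612917/3 ≈ 6.8745e+10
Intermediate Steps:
T(h) = -4 + h
I(Y) = -6 (I(Y) = -13 - 1*(-7) = -13 + 7 = -6)
l(F) = 1/(-6 + F) (l(F) = 1/(F - 6) = 1/(-6 + F))
(310796 + l(T(7)))*(-204927 + 426118) = (310796 + 1/(-6 + (-4 + 7)))*(-204927 + 426118) = (310796 + 1/(-6 + 3))*221191 = (310796 + 1/(-3))*221191 = (310796 - ⅓)*221191 = (932387/3)*221191 = 206235612917/3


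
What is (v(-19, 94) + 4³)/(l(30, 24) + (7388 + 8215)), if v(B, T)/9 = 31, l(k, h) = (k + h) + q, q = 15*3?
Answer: 343/15702 ≈ 0.021844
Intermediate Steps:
q = 45
l(k, h) = 45 + h + k (l(k, h) = (k + h) + 45 = (h + k) + 45 = 45 + h + k)
v(B, T) = 279 (v(B, T) = 9*31 = 279)
(v(-19, 94) + 4³)/(l(30, 24) + (7388 + 8215)) = (279 + 4³)/((45 + 24 + 30) + (7388 + 8215)) = (279 + 64)/(99 + 15603) = 343/15702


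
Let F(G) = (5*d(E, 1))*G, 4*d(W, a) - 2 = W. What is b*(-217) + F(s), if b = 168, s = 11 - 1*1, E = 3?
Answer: -72787/2 ≈ -36394.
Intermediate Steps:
d(W, a) = ½ + W/4
s = 10 (s = 11 - 1 = 10)
F(G) = 25*G/4 (F(G) = (5*(½ + (¼)*3))*G = (5*(½ + ¾))*G = (5*(5/4))*G = 25*G/4)
b*(-217) + F(s) = 168*(-217) + (25/4)*10 = -36456 + 125/2 = -72787/2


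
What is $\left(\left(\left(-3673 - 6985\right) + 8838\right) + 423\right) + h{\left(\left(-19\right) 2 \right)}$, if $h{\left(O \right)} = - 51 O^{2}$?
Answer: $-75041$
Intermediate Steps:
$\left(\left(\left(-3673 - 6985\right) + 8838\right) + 423\right) + h{\left(\left(-19\right) 2 \right)} = \left(\left(\left(-3673 - 6985\right) + 8838\right) + 423\right) - 51 \left(\left(-19\right) 2\right)^{2} = \left(\left(-10658 + 8838\right) + 423\right) - 51 \left(-38\right)^{2} = \left(-1820 + 423\right) - 73644 = -1397 - 73644 = -75041$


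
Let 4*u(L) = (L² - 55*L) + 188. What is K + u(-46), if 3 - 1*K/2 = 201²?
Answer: -159175/2 ≈ -79588.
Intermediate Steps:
u(L) = 47 - 55*L/4 + L²/4 (u(L) = ((L² - 55*L) + 188)/4 = (188 + L² - 55*L)/4 = 47 - 55*L/4 + L²/4)
K = -80796 (K = 6 - 2*201² = 6 - 2*40401 = 6 - 80802 = -80796)
K + u(-46) = -80796 + (47 - 55/4*(-46) + (¼)*(-46)²) = -80796 + (47 + 1265/2 + (¼)*2116) = -80796 + (47 + 1265/2 + 529) = -80796 + 2417/2 = -159175/2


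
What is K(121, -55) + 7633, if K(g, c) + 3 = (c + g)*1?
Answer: 7696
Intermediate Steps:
K(g, c) = -3 + c + g (K(g, c) = -3 + (c + g)*1 = -3 + (c + g) = -3 + c + g)
K(121, -55) + 7633 = (-3 - 55 + 121) + 7633 = 63 + 7633 = 7696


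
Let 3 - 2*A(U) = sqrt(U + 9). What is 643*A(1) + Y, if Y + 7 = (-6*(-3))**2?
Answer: 2563/2 - 643*sqrt(10)/2 ≈ 264.83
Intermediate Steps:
Y = 317 (Y = -7 + (-6*(-3))**2 = -7 + 18**2 = -7 + 324 = 317)
A(U) = 3/2 - sqrt(9 + U)/2 (A(U) = 3/2 - sqrt(U + 9)/2 = 3/2 - sqrt(9 + U)/2)
643*A(1) + Y = 643*(3/2 - sqrt(9 + 1)/2) + 317 = 643*(3/2 - sqrt(10)/2) + 317 = (1929/2 - 643*sqrt(10)/2) + 317 = 2563/2 - 643*sqrt(10)/2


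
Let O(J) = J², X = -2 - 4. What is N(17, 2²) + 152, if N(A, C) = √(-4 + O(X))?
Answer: 152 + 4*√2 ≈ 157.66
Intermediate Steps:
X = -6
N(A, C) = 4*√2 (N(A, C) = √(-4 + (-6)²) = √(-4 + 36) = √32 = 4*√2)
N(17, 2²) + 152 = 4*√2 + 152 = 152 + 4*√2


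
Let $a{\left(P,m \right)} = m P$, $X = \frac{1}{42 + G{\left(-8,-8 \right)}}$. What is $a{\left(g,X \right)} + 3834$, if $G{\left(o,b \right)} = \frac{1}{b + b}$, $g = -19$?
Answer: $\frac{2572310}{671} \approx 3833.5$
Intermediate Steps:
$G{\left(o,b \right)} = \frac{1}{2 b}$
$X = \frac{16}{671}$ ($X = \frac{1}{42 + \frac{1}{2 \left(-8\right)}} = \frac{1}{42 + \frac{1}{2} \left(- \frac{1}{8}\right)} = \frac{1}{42 - \frac{1}{16}} = \frac{1}{\frac{671}{16}} = \frac{16}{671} \approx 0.023845$)
$a{\left(P,m \right)} = P m$
$a{\left(g,X \right)} + 3834 = \left(-19\right) \frac{16}{671} + 3834 = - \frac{304}{671} + 3834 = \frac{2572310}{671}$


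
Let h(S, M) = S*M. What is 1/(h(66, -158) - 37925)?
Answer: -1/48353 ≈ -2.0681e-5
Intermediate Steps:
h(S, M) = M*S
1/(h(66, -158) - 37925) = 1/(-158*66 - 37925) = 1/(-10428 - 37925) = 1/(-48353) = -1/48353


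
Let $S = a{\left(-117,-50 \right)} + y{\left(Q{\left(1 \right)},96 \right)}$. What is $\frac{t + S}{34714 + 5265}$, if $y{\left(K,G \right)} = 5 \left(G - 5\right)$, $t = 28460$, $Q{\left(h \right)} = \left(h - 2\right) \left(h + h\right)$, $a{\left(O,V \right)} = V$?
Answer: $\frac{28865}{39979} \approx 0.722$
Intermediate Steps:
$Q{\left(h \right)} = 2 h \left(-2 + h\right)$ ($Q{\left(h \right)} = \left(-2 + h\right) 2 h = 2 h \left(-2 + h\right)$)
$y{\left(K,G \right)} = -25 + 5 G$ ($y{\left(K,G \right)} = 5 \left(-5 + G\right) = -25 + 5 G$)
$S = 405$ ($S = -50 + \left(-25 + 5 \cdot 96\right) = -50 + \left(-25 + 480\right) = -50 + 455 = 405$)
$\frac{t + S}{34714 + 5265} = \frac{28460 + 405}{34714 + 5265} = \frac{28865}{39979}$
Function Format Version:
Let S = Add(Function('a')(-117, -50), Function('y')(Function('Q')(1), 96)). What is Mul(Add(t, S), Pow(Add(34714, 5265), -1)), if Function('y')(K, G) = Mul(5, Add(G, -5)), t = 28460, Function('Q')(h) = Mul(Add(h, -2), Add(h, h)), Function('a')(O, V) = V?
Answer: Rational(28865, 39979) ≈ 0.72200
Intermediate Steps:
Function('Q')(h) = Mul(2, h, Add(-2, h)) (Function('Q')(h) = Mul(Add(-2, h), Mul(2, h)) = Mul(2, h, Add(-2, h)))
Function('y')(K, G) = Add(-25, Mul(5, G)) (Function('y')(K, G) = Mul(5, Add(-5, G)) = Add(-25, Mul(5, G)))
S = 405 (S = Add(-50, Add(-25, Mul(5, 96))) = Add(-50, Add(-25, 480)) = Add(-50, 455) = 405)
Mul(Add(t, S), Pow(Add(34714, 5265), -1)) = Mul(Add(28460, 405), Pow(Add(34714, 5265), -1)) = Mul(28865, Pow(39979, -1)) = Mul(28865, Rational(1, 39979)) = Rational(28865, 39979)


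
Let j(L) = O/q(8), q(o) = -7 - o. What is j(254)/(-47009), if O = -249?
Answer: -83/235045 ≈ -0.00035312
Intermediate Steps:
j(L) = 83/5 (j(L) = -249/(-7 - 1*8) = -249/(-7 - 8) = -249/(-15) = -249*(-1/15) = 83/5)
j(254)/(-47009) = (83/5)/(-47009) = (83/5)*(-1/47009) = -83/235045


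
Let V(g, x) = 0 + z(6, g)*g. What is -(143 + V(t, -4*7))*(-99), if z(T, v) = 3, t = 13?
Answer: 18018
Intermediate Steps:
V(g, x) = 3*g (V(g, x) = 0 + 3*g = 3*g)
-(143 + V(t, -4*7))*(-99) = -(143 + 3*13)*(-99) = -(143 + 39)*(-99) = -182*(-99) = -1*(-18018) = 18018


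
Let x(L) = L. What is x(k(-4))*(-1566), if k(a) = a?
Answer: 6264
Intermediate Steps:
x(k(-4))*(-1566) = -4*(-1566) = 6264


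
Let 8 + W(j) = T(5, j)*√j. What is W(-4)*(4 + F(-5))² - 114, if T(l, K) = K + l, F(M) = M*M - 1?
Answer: -6386 + 1568*I ≈ -6386.0 + 1568.0*I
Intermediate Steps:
F(M) = -1 + M² (F(M) = M² - 1 = -1 + M²)
W(j) = -8 + √j*(5 + j) (W(j) = -8 + (j + 5)*√j = -8 + (5 + j)*√j = -8 + √j*(5 + j))
W(-4)*(4 + F(-5))² - 114 = (-8 + √(-4)*(5 - 4))*(4 + (-1 + (-5)²))² - 114 = (-8 + (2*I)*1)*(4 + (-1 + 25))² - 114 = (-8 + 2*I)*(4 + 24)² - 114 = (-8 + 2*I)*28² - 114 = (-8 + 2*I)*784 - 114 = (-6272 + 1568*I) - 114 = -6386 + 1568*I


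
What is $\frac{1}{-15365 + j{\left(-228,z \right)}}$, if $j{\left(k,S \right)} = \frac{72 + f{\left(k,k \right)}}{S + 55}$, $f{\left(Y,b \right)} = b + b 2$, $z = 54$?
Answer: $- \frac{109}{1675397} \approx -6.5059 \cdot 10^{-5}$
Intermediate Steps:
$f{\left(Y,b \right)} = 3 b$ ($f{\left(Y,b \right)} = b + 2 b = 3 b$)
$j{\left(k,S \right)} = \frac{72 + 3 k}{55 + S}$ ($j{\left(k,S \right)} = \frac{72 + 3 k}{S + 55} = \frac{72 + 3 k}{55 + S}$)
$\frac{1}{-15365 + j{\left(-228,z \right)}} = \frac{1}{-15365 + \frac{3 \left(24 - 228\right)}{55 + 54}} = \frac{1}{-15365 + 3 \cdot \frac{1}{109} \left(-204\right)} = \frac{1}{-15365 - \frac{612}{109}} = \frac{1}{- \frac{1675397}{109}} = - \frac{109}{1675397}$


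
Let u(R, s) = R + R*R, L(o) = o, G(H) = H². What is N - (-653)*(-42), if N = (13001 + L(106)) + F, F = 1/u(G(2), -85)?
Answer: -286379/20 ≈ -14319.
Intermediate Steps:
u(R, s) = R + R²
F = 1/20 (F = 1/(2²*(1 + 2²)) = 1/(4*(1 + 4)) = 1/(4*5) = 1/20 ≈ 0.050000)
N = 262141/20 (N = (13001 + 106) + 1/20 = 13107 + 1/20 = 262141/20 ≈ 13107.)
N - (-653)*(-42) = 262141/20 - (-653)*(-42) = 262141/20 - 1*27426 = 262141/20 - 27426 = -286379/20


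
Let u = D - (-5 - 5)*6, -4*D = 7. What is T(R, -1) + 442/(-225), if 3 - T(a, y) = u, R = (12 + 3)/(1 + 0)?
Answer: -51493/900 ≈ -57.214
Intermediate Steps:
D = -7/4 (D = -¼*7 = -7/4 ≈ -1.7500)
R = 15 (R = 15/1 = 15*1 = 15)
u = 233/4 (u = -7/4 - (-5 - 5)*6 = -7/4 - (-10)*6 = -7/4 - 1*(-60) = -7/4 + 60 = 233/4 ≈ 58.250)
T(a, y) = -221/4 (T(a, y) = 3 - 1*233/4 = 3 - 233/4 = -221/4)
T(R, -1) + 442/(-225) = -221/4 + 442/(-225) = -221/4 + 442*(-1/225) = -221/4 - 442/225 = -51493/900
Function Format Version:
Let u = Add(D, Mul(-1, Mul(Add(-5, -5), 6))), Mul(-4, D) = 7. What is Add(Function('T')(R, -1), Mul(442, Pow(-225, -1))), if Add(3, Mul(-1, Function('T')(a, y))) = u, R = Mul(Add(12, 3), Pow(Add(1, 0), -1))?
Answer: Rational(-51493, 900) ≈ -57.214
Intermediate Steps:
D = Rational(-7, 4) (D = Mul(Rational(-1, 4), 7) = Rational(-7, 4) ≈ -1.7500)
R = 15 (R = Mul(15, Pow(1, -1)) = Mul(15, 1) = 15)
u = Rational(233, 4) (u = Add(Rational(-7, 4), Mul(-1, Mul(Add(-5, -5), 6))) = Add(Rational(-7, 4), Mul(-1, Mul(-10, 6))) = Add(Rational(-7, 4), Mul(-1, -60)) = Add(Rational(-7, 4), 60) = Rational(233, 4) ≈ 58.250)
Function('T')(a, y) = Rational(-221, 4) (Function('T')(a, y) = Add(3, Mul(-1, Rational(233, 4))) = Add(3, Rational(-233, 4)) = Rational(-221, 4))
Add(Function('T')(R, -1), Mul(442, Pow(-225, -1))) = Add(Rational(-221, 4), Mul(442, Pow(-225, -1))) = Add(Rational(-221, 4), Mul(442, Rational(-1, 225))) = Add(Rational(-221, 4), Rational(-442, 225)) = Rational(-51493, 900)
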